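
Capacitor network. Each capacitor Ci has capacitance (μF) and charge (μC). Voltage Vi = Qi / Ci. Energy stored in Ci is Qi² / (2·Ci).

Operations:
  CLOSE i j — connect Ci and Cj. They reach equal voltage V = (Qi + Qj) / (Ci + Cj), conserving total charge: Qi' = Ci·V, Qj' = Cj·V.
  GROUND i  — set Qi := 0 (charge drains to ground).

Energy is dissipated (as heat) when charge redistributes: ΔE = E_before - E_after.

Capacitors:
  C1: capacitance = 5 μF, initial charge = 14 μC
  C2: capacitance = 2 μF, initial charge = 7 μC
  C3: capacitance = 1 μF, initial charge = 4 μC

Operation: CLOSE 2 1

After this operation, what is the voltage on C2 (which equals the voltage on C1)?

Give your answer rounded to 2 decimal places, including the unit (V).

Answer: 3.00 V

Derivation:
Initial: C1(5μF, Q=14μC, V=2.80V), C2(2μF, Q=7μC, V=3.50V), C3(1μF, Q=4μC, V=4.00V)
Op 1: CLOSE 2-1: Q_total=21.00, C_total=7.00, V=3.00; Q2=6.00, Q1=15.00; dissipated=0.350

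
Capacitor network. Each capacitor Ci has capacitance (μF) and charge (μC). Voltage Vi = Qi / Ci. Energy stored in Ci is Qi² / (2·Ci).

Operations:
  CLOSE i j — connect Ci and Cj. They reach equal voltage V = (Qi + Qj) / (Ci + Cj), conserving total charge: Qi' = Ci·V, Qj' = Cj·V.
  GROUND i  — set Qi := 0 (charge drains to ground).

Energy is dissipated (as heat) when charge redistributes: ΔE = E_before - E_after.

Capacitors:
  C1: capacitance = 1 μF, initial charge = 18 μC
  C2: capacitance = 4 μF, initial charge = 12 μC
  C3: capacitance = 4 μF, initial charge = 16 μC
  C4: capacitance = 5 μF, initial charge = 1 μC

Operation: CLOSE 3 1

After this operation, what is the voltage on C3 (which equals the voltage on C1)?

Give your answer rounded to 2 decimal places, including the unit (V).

Answer: 6.80 V

Derivation:
Initial: C1(1μF, Q=18μC, V=18.00V), C2(4μF, Q=12μC, V=3.00V), C3(4μF, Q=16μC, V=4.00V), C4(5μF, Q=1μC, V=0.20V)
Op 1: CLOSE 3-1: Q_total=34.00, C_total=5.00, V=6.80; Q3=27.20, Q1=6.80; dissipated=78.400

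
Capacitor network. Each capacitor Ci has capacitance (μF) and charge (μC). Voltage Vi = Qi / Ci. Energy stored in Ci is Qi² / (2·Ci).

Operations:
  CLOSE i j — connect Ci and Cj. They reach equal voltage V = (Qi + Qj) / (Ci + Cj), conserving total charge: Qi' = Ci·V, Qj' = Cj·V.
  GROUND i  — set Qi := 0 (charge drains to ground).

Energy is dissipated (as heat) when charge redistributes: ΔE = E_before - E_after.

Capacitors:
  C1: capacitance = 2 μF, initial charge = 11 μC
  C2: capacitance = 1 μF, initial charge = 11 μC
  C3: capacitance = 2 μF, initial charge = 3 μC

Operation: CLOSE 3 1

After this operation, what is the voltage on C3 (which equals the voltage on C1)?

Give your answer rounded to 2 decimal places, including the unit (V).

Answer: 3.50 V

Derivation:
Initial: C1(2μF, Q=11μC, V=5.50V), C2(1μF, Q=11μC, V=11.00V), C3(2μF, Q=3μC, V=1.50V)
Op 1: CLOSE 3-1: Q_total=14.00, C_total=4.00, V=3.50; Q3=7.00, Q1=7.00; dissipated=8.000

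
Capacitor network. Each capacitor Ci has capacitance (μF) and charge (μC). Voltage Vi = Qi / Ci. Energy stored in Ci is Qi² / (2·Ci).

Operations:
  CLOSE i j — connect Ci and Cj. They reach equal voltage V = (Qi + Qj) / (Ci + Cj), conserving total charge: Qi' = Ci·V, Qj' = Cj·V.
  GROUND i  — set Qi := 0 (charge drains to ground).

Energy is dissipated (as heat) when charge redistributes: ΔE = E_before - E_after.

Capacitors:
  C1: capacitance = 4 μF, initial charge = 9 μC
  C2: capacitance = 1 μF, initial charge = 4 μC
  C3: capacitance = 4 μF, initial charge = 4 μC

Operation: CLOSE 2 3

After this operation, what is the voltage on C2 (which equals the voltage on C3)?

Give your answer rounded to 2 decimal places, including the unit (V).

Answer: 1.60 V

Derivation:
Initial: C1(4μF, Q=9μC, V=2.25V), C2(1μF, Q=4μC, V=4.00V), C3(4μF, Q=4μC, V=1.00V)
Op 1: CLOSE 2-3: Q_total=8.00, C_total=5.00, V=1.60; Q2=1.60, Q3=6.40; dissipated=3.600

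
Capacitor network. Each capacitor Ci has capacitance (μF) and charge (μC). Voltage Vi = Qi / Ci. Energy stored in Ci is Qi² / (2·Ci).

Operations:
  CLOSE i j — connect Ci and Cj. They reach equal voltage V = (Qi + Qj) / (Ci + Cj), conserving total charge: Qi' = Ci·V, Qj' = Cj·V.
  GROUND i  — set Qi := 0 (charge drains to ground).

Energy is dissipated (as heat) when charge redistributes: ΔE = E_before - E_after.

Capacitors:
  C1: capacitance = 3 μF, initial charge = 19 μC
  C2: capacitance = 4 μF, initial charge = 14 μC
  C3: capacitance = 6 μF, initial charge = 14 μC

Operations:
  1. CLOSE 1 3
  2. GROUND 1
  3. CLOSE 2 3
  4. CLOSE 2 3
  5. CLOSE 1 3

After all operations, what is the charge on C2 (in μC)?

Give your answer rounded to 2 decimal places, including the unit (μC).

Initial: C1(3μF, Q=19μC, V=6.33V), C2(4μF, Q=14μC, V=3.50V), C3(6μF, Q=14μC, V=2.33V)
Op 1: CLOSE 1-3: Q_total=33.00, C_total=9.00, V=3.67; Q1=11.00, Q3=22.00; dissipated=16.000
Op 2: GROUND 1: Q1=0; energy lost=20.167
Op 3: CLOSE 2-3: Q_total=36.00, C_total=10.00, V=3.60; Q2=14.40, Q3=21.60; dissipated=0.033
Op 4: CLOSE 2-3: Q_total=36.00, C_total=10.00, V=3.60; Q2=14.40, Q3=21.60; dissipated=0.000
Op 5: CLOSE 1-3: Q_total=21.60, C_total=9.00, V=2.40; Q1=7.20, Q3=14.40; dissipated=12.960
Final charges: Q1=7.20, Q2=14.40, Q3=14.40

Answer: 14.40 μC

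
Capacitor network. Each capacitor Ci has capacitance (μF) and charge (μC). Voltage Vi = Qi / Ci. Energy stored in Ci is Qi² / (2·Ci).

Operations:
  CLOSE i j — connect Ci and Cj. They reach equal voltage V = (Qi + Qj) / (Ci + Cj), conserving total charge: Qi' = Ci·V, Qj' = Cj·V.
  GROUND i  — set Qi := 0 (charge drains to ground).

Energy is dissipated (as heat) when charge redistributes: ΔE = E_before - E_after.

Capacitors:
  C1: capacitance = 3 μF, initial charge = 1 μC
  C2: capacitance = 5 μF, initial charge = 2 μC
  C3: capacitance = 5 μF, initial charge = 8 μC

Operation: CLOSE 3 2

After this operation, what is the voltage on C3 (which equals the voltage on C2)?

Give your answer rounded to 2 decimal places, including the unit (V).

Initial: C1(3μF, Q=1μC, V=0.33V), C2(5μF, Q=2μC, V=0.40V), C3(5μF, Q=8μC, V=1.60V)
Op 1: CLOSE 3-2: Q_total=10.00, C_total=10.00, V=1.00; Q3=5.00, Q2=5.00; dissipated=1.800

Answer: 1.00 V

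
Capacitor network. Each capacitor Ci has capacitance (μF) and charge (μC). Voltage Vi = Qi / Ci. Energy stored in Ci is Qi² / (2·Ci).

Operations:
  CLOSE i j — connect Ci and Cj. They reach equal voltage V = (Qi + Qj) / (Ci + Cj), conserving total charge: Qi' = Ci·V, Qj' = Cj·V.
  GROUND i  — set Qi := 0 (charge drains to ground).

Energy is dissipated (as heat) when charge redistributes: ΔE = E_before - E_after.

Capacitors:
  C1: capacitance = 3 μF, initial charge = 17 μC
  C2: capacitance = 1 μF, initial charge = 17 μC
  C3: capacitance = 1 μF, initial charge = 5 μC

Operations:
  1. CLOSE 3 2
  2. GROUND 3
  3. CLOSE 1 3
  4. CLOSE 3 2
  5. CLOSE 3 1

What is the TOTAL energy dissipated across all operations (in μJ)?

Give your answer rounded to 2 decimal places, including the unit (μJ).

Initial: C1(3μF, Q=17μC, V=5.67V), C2(1μF, Q=17μC, V=17.00V), C3(1μF, Q=5μC, V=5.00V)
Op 1: CLOSE 3-2: Q_total=22.00, C_total=2.00, V=11.00; Q3=11.00, Q2=11.00; dissipated=36.000
Op 2: GROUND 3: Q3=0; energy lost=60.500
Op 3: CLOSE 1-3: Q_total=17.00, C_total=4.00, V=4.25; Q1=12.75, Q3=4.25; dissipated=12.042
Op 4: CLOSE 3-2: Q_total=15.25, C_total=2.00, V=7.62; Q3=7.62, Q2=7.62; dissipated=11.391
Op 5: CLOSE 3-1: Q_total=20.38, C_total=4.00, V=5.09; Q3=5.09, Q1=15.28; dissipated=4.271
Total dissipated: 124.204 μJ

Answer: 124.20 μJ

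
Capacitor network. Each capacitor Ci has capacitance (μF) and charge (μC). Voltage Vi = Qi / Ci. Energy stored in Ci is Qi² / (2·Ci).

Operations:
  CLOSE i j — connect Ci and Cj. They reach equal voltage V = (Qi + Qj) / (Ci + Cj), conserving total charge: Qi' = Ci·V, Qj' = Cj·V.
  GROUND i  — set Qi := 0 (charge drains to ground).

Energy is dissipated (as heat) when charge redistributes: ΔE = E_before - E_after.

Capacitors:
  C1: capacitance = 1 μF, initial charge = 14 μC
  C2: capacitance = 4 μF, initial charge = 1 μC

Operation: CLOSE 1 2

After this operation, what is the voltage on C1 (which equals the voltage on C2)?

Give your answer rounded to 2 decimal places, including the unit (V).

Answer: 3.00 V

Derivation:
Initial: C1(1μF, Q=14μC, V=14.00V), C2(4μF, Q=1μC, V=0.25V)
Op 1: CLOSE 1-2: Q_total=15.00, C_total=5.00, V=3.00; Q1=3.00, Q2=12.00; dissipated=75.625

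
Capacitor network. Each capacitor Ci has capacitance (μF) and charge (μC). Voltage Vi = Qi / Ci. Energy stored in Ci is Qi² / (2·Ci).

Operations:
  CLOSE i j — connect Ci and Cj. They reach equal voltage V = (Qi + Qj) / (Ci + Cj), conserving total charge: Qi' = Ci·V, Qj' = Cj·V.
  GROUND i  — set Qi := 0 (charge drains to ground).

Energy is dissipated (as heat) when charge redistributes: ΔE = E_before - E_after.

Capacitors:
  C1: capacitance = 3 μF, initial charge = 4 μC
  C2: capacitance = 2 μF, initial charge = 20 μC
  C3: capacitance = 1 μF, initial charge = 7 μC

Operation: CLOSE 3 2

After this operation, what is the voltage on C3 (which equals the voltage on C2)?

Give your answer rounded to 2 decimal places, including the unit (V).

Answer: 9.00 V

Derivation:
Initial: C1(3μF, Q=4μC, V=1.33V), C2(2μF, Q=20μC, V=10.00V), C3(1μF, Q=7μC, V=7.00V)
Op 1: CLOSE 3-2: Q_total=27.00, C_total=3.00, V=9.00; Q3=9.00, Q2=18.00; dissipated=3.000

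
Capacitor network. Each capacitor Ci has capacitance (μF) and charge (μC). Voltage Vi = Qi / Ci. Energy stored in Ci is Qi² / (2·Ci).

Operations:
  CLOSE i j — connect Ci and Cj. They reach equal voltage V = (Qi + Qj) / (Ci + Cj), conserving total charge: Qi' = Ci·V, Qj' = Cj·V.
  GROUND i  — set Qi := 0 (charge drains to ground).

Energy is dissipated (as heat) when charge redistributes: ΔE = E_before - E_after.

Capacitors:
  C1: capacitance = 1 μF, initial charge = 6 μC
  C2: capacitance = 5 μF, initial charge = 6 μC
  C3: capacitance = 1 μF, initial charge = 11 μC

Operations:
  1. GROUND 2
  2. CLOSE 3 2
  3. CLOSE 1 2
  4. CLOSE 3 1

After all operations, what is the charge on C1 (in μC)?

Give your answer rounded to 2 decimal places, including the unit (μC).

Initial: C1(1μF, Q=6μC, V=6.00V), C2(5μF, Q=6μC, V=1.20V), C3(1μF, Q=11μC, V=11.00V)
Op 1: GROUND 2: Q2=0; energy lost=3.600
Op 2: CLOSE 3-2: Q_total=11.00, C_total=6.00, V=1.83; Q3=1.83, Q2=9.17; dissipated=50.417
Op 3: CLOSE 1-2: Q_total=15.17, C_total=6.00, V=2.53; Q1=2.53, Q2=12.64; dissipated=7.234
Op 4: CLOSE 3-1: Q_total=4.36, C_total=2.00, V=2.18; Q3=2.18, Q1=2.18; dissipated=0.121
Final charges: Q1=2.18, Q2=12.64, Q3=2.18

Answer: 2.18 μC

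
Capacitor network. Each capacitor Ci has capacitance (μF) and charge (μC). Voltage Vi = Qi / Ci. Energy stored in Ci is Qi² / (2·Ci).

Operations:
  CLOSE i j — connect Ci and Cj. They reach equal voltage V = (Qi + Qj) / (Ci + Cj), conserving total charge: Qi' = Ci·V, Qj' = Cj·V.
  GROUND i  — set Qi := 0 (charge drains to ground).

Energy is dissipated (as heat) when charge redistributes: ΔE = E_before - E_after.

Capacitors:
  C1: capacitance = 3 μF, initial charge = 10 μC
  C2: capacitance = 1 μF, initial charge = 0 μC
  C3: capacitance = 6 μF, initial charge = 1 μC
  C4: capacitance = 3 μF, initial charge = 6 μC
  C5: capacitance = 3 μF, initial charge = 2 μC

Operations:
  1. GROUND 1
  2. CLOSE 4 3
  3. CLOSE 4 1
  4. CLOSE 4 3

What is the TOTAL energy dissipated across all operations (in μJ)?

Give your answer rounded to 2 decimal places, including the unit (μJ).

Initial: C1(3μF, Q=10μC, V=3.33V), C2(1μF, Q=0μC, V=0.00V), C3(6μF, Q=1μC, V=0.17V), C4(3μF, Q=6μC, V=2.00V), C5(3μF, Q=2μC, V=0.67V)
Op 1: GROUND 1: Q1=0; energy lost=16.667
Op 2: CLOSE 4-3: Q_total=7.00, C_total=9.00, V=0.78; Q4=2.33, Q3=4.67; dissipated=3.361
Op 3: CLOSE 4-1: Q_total=2.33, C_total=6.00, V=0.39; Q4=1.17, Q1=1.17; dissipated=0.454
Op 4: CLOSE 4-3: Q_total=5.83, C_total=9.00, V=0.65; Q4=1.94, Q3=3.89; dissipated=0.151
Total dissipated: 20.633 μJ

Answer: 20.63 μJ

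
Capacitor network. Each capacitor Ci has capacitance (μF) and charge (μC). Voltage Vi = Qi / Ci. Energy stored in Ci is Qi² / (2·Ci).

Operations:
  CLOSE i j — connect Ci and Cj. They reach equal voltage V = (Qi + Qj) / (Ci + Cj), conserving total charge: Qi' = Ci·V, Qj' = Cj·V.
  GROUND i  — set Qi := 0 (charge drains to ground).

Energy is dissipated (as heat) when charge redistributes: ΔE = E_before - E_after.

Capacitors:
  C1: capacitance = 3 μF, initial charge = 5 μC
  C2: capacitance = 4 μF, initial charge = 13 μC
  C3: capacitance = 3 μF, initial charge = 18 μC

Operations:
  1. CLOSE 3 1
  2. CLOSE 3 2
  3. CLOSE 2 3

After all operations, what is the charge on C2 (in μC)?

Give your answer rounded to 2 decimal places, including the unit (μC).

Initial: C1(3μF, Q=5μC, V=1.67V), C2(4μF, Q=13μC, V=3.25V), C3(3μF, Q=18μC, V=6.00V)
Op 1: CLOSE 3-1: Q_total=23.00, C_total=6.00, V=3.83; Q3=11.50, Q1=11.50; dissipated=14.083
Op 2: CLOSE 3-2: Q_total=24.50, C_total=7.00, V=3.50; Q3=10.50, Q2=14.00; dissipated=0.292
Op 3: CLOSE 2-3: Q_total=24.50, C_total=7.00, V=3.50; Q2=14.00, Q3=10.50; dissipated=0.000
Final charges: Q1=11.50, Q2=14.00, Q3=10.50

Answer: 14.00 μC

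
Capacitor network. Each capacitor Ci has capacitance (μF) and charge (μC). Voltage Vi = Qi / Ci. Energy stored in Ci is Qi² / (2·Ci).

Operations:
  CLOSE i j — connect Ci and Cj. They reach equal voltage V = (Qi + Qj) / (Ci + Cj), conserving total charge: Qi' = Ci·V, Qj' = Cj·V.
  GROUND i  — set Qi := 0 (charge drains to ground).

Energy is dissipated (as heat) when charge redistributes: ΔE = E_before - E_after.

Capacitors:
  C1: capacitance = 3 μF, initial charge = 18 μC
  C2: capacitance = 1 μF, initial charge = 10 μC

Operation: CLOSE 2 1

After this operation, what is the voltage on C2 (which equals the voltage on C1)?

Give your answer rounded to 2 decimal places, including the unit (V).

Answer: 7.00 V

Derivation:
Initial: C1(3μF, Q=18μC, V=6.00V), C2(1μF, Q=10μC, V=10.00V)
Op 1: CLOSE 2-1: Q_total=28.00, C_total=4.00, V=7.00; Q2=7.00, Q1=21.00; dissipated=6.000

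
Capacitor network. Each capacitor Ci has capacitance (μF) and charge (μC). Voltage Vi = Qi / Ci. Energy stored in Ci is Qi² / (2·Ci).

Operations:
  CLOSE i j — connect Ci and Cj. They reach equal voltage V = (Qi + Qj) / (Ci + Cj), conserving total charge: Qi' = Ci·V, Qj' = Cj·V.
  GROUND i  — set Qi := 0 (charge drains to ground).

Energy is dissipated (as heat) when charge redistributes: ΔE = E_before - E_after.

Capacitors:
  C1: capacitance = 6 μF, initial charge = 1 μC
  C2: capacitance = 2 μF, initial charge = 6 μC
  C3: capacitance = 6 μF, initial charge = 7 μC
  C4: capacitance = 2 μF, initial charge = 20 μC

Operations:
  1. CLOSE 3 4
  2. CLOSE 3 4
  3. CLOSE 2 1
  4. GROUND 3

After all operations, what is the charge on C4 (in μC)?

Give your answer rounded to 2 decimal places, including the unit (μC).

Initial: C1(6μF, Q=1μC, V=0.17V), C2(2μF, Q=6μC, V=3.00V), C3(6μF, Q=7μC, V=1.17V), C4(2μF, Q=20μC, V=10.00V)
Op 1: CLOSE 3-4: Q_total=27.00, C_total=8.00, V=3.38; Q3=20.25, Q4=6.75; dissipated=58.521
Op 2: CLOSE 3-4: Q_total=27.00, C_total=8.00, V=3.38; Q3=20.25, Q4=6.75; dissipated=0.000
Op 3: CLOSE 2-1: Q_total=7.00, C_total=8.00, V=0.88; Q2=1.75, Q1=5.25; dissipated=6.021
Op 4: GROUND 3: Q3=0; energy lost=34.172
Final charges: Q1=5.25, Q2=1.75, Q3=0.00, Q4=6.75

Answer: 6.75 μC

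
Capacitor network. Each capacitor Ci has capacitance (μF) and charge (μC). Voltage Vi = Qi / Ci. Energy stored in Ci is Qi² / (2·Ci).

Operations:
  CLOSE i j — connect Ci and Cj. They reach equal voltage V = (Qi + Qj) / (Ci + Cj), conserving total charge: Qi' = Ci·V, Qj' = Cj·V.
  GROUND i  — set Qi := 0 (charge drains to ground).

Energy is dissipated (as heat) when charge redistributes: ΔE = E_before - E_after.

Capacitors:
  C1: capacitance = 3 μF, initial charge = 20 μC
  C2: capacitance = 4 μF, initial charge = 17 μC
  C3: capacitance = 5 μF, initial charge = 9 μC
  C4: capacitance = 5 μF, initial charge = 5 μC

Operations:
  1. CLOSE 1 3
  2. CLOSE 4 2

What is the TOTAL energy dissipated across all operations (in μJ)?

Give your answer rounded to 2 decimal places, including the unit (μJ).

Initial: C1(3μF, Q=20μC, V=6.67V), C2(4μF, Q=17μC, V=4.25V), C3(5μF, Q=9μC, V=1.80V), C4(5μF, Q=5μC, V=1.00V)
Op 1: CLOSE 1-3: Q_total=29.00, C_total=8.00, V=3.62; Q1=10.88, Q3=18.12; dissipated=22.204
Op 2: CLOSE 4-2: Q_total=22.00, C_total=9.00, V=2.44; Q4=12.22, Q2=9.78; dissipated=11.736
Total dissipated: 33.940 μJ

Answer: 33.94 μJ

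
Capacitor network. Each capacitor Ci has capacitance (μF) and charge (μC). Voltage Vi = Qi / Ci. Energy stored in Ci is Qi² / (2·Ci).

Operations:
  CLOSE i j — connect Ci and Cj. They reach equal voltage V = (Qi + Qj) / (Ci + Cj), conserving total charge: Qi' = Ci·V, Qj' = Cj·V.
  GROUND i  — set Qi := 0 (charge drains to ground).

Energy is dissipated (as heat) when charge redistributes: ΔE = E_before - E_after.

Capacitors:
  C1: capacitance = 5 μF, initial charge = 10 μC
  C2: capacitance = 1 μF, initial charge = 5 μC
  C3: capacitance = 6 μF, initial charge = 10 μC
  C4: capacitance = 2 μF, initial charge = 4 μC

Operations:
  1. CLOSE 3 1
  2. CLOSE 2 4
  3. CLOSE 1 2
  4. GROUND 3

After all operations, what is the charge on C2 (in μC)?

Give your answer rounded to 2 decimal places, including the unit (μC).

Answer: 2.02 μC

Derivation:
Initial: C1(5μF, Q=10μC, V=2.00V), C2(1μF, Q=5μC, V=5.00V), C3(6μF, Q=10μC, V=1.67V), C4(2μF, Q=4μC, V=2.00V)
Op 1: CLOSE 3-1: Q_total=20.00, C_total=11.00, V=1.82; Q3=10.91, Q1=9.09; dissipated=0.152
Op 2: CLOSE 2-4: Q_total=9.00, C_total=3.00, V=3.00; Q2=3.00, Q4=6.00; dissipated=3.000
Op 3: CLOSE 1-2: Q_total=12.09, C_total=6.00, V=2.02; Q1=10.08, Q2=2.02; dissipated=0.582
Op 4: GROUND 3: Q3=0; energy lost=9.917
Final charges: Q1=10.08, Q2=2.02, Q3=0.00, Q4=6.00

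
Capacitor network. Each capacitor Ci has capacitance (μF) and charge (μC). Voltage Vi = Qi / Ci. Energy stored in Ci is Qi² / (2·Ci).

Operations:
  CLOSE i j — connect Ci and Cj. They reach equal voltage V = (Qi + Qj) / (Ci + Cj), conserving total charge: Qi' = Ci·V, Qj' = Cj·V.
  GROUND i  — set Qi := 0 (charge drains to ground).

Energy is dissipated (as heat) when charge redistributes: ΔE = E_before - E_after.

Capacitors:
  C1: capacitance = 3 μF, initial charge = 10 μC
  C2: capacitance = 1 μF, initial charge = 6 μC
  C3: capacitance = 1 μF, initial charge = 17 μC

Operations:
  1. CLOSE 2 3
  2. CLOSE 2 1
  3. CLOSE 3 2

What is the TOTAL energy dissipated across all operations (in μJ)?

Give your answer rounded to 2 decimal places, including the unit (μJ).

Initial: C1(3μF, Q=10μC, V=3.33V), C2(1μF, Q=6μC, V=6.00V), C3(1μF, Q=17μC, V=17.00V)
Op 1: CLOSE 2-3: Q_total=23.00, C_total=2.00, V=11.50; Q2=11.50, Q3=11.50; dissipated=30.250
Op 2: CLOSE 2-1: Q_total=21.50, C_total=4.00, V=5.38; Q2=5.38, Q1=16.12; dissipated=25.010
Op 3: CLOSE 3-2: Q_total=16.88, C_total=2.00, V=8.44; Q3=8.44, Q2=8.44; dissipated=9.379
Total dissipated: 64.639 μJ

Answer: 64.64 μJ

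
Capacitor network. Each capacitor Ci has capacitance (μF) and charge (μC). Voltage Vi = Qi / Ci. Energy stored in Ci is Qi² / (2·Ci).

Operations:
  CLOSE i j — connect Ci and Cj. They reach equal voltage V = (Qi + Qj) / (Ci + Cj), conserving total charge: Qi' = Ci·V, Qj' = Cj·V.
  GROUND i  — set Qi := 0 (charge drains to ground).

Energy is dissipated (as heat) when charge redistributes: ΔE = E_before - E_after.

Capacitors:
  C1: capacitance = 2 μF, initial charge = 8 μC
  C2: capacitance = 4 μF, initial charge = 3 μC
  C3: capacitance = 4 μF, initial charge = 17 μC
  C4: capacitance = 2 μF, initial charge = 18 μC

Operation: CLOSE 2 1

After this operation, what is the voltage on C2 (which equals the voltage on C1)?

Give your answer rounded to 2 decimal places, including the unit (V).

Answer: 1.83 V

Derivation:
Initial: C1(2μF, Q=8μC, V=4.00V), C2(4μF, Q=3μC, V=0.75V), C3(4μF, Q=17μC, V=4.25V), C4(2μF, Q=18μC, V=9.00V)
Op 1: CLOSE 2-1: Q_total=11.00, C_total=6.00, V=1.83; Q2=7.33, Q1=3.67; dissipated=7.042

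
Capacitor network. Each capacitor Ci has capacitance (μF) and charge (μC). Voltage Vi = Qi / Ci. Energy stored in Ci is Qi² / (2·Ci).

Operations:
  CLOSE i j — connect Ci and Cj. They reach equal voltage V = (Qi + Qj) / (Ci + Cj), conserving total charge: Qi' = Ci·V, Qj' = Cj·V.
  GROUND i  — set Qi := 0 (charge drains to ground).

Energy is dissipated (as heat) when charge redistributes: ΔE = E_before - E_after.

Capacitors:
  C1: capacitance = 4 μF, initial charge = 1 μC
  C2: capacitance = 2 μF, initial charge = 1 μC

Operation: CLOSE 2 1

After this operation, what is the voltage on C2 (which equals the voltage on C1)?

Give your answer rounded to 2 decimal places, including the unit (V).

Answer: 0.33 V

Derivation:
Initial: C1(4μF, Q=1μC, V=0.25V), C2(2μF, Q=1μC, V=0.50V)
Op 1: CLOSE 2-1: Q_total=2.00, C_total=6.00, V=0.33; Q2=0.67, Q1=1.33; dissipated=0.042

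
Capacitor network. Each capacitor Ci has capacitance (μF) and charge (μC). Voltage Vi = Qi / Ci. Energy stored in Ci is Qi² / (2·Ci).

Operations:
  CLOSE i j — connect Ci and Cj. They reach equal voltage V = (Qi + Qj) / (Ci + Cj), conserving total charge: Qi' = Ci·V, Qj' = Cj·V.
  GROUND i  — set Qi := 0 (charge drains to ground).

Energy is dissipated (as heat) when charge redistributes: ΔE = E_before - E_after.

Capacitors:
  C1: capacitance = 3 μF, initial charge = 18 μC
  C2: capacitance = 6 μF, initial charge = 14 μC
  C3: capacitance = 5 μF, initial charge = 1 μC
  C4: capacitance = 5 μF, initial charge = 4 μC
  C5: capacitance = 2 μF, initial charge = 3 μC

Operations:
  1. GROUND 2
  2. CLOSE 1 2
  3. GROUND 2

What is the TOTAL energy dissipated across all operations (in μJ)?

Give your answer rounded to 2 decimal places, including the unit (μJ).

Answer: 64.33 μJ

Derivation:
Initial: C1(3μF, Q=18μC, V=6.00V), C2(6μF, Q=14μC, V=2.33V), C3(5μF, Q=1μC, V=0.20V), C4(5μF, Q=4μC, V=0.80V), C5(2μF, Q=3μC, V=1.50V)
Op 1: GROUND 2: Q2=0; energy lost=16.333
Op 2: CLOSE 1-2: Q_total=18.00, C_total=9.00, V=2.00; Q1=6.00, Q2=12.00; dissipated=36.000
Op 3: GROUND 2: Q2=0; energy lost=12.000
Total dissipated: 64.333 μJ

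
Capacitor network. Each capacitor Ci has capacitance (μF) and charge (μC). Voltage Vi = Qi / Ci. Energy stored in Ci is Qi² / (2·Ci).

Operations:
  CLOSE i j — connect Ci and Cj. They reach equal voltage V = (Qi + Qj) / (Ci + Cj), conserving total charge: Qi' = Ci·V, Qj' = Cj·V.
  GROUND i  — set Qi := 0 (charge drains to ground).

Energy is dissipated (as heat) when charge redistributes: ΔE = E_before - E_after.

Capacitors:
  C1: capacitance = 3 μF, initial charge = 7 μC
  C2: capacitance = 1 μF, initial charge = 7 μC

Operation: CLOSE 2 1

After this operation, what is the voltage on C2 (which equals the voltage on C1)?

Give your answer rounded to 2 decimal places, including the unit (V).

Initial: C1(3μF, Q=7μC, V=2.33V), C2(1μF, Q=7μC, V=7.00V)
Op 1: CLOSE 2-1: Q_total=14.00, C_total=4.00, V=3.50; Q2=3.50, Q1=10.50; dissipated=8.167

Answer: 3.50 V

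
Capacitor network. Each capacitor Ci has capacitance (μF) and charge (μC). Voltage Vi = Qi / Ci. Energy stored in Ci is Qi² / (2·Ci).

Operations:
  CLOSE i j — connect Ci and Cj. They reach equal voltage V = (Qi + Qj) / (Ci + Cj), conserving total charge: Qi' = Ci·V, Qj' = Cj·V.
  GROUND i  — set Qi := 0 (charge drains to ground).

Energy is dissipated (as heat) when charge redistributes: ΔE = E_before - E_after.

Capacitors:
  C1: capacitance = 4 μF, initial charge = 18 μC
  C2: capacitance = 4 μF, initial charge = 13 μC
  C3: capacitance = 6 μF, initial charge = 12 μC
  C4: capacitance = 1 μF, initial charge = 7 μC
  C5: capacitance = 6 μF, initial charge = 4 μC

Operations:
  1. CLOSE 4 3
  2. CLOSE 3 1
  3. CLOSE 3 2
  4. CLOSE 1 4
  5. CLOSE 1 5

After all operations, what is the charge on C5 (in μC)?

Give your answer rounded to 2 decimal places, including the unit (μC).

Answer: 10.29 μC

Derivation:
Initial: C1(4μF, Q=18μC, V=4.50V), C2(4μF, Q=13μC, V=3.25V), C3(6μF, Q=12μC, V=2.00V), C4(1μF, Q=7μC, V=7.00V), C5(6μF, Q=4μC, V=0.67V)
Op 1: CLOSE 4-3: Q_total=19.00, C_total=7.00, V=2.71; Q4=2.71, Q3=16.29; dissipated=10.714
Op 2: CLOSE 3-1: Q_total=34.29, C_total=10.00, V=3.43; Q3=20.57, Q1=13.71; dissipated=3.827
Op 3: CLOSE 3-2: Q_total=33.57, C_total=10.00, V=3.36; Q3=20.14, Q2=13.43; dissipated=0.038
Op 4: CLOSE 1-4: Q_total=16.43, C_total=5.00, V=3.29; Q1=13.14, Q4=3.29; dissipated=0.204
Op 5: CLOSE 1-5: Q_total=17.14, C_total=10.00, V=1.71; Q1=6.86, Q5=10.29; dissipated=8.231
Final charges: Q1=6.86, Q2=13.43, Q3=20.14, Q4=3.29, Q5=10.29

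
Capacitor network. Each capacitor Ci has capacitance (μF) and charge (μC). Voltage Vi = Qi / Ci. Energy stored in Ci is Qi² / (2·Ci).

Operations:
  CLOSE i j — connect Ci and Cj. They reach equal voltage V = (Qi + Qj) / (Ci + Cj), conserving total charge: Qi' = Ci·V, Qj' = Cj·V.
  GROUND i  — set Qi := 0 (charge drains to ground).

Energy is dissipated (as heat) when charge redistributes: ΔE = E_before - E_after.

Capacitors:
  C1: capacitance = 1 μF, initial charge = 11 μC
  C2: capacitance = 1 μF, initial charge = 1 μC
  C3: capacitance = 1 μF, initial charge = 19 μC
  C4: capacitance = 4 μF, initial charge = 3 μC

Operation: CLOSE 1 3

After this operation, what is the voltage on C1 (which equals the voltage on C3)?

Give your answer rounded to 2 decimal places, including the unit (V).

Answer: 15.00 V

Derivation:
Initial: C1(1μF, Q=11μC, V=11.00V), C2(1μF, Q=1μC, V=1.00V), C3(1μF, Q=19μC, V=19.00V), C4(4μF, Q=3μC, V=0.75V)
Op 1: CLOSE 1-3: Q_total=30.00, C_total=2.00, V=15.00; Q1=15.00, Q3=15.00; dissipated=16.000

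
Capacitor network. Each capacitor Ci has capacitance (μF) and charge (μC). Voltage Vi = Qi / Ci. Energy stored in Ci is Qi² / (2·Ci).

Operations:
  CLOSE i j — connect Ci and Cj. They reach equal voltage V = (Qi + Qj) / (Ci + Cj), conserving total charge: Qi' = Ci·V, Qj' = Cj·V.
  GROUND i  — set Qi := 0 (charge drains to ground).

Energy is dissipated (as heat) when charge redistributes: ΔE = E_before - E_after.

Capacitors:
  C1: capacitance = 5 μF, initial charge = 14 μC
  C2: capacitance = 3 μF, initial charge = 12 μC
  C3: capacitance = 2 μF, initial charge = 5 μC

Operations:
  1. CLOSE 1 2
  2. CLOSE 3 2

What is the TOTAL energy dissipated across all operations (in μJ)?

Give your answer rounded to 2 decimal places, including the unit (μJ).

Answer: 1.69 μJ

Derivation:
Initial: C1(5μF, Q=14μC, V=2.80V), C2(3μF, Q=12μC, V=4.00V), C3(2μF, Q=5μC, V=2.50V)
Op 1: CLOSE 1-2: Q_total=26.00, C_total=8.00, V=3.25; Q1=16.25, Q2=9.75; dissipated=1.350
Op 2: CLOSE 3-2: Q_total=14.75, C_total=5.00, V=2.95; Q3=5.90, Q2=8.85; dissipated=0.338
Total dissipated: 1.688 μJ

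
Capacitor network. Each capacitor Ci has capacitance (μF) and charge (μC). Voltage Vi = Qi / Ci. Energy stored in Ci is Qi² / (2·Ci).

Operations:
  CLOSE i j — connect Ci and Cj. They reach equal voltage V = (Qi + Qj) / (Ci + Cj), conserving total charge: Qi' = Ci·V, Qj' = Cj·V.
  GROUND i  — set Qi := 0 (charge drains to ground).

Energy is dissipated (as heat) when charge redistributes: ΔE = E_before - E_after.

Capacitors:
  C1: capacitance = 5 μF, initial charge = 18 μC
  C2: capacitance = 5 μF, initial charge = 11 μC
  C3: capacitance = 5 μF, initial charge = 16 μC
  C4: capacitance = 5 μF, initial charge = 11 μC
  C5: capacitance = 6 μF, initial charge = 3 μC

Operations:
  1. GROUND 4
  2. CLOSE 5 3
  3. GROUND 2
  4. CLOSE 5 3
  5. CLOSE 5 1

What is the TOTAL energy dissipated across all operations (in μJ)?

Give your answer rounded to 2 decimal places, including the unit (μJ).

Initial: C1(5μF, Q=18μC, V=3.60V), C2(5μF, Q=11μC, V=2.20V), C3(5μF, Q=16μC, V=3.20V), C4(5μF, Q=11μC, V=2.20V), C5(6μF, Q=3μC, V=0.50V)
Op 1: GROUND 4: Q4=0; energy lost=12.100
Op 2: CLOSE 5-3: Q_total=19.00, C_total=11.00, V=1.73; Q5=10.36, Q3=8.64; dissipated=9.941
Op 3: GROUND 2: Q2=0; energy lost=12.100
Op 4: CLOSE 5-3: Q_total=19.00, C_total=11.00, V=1.73; Q5=10.36, Q3=8.64; dissipated=0.000
Op 5: CLOSE 5-1: Q_total=28.36, C_total=11.00, V=2.58; Q5=15.47, Q1=12.89; dissipated=4.782
Total dissipated: 38.923 μJ

Answer: 38.92 μJ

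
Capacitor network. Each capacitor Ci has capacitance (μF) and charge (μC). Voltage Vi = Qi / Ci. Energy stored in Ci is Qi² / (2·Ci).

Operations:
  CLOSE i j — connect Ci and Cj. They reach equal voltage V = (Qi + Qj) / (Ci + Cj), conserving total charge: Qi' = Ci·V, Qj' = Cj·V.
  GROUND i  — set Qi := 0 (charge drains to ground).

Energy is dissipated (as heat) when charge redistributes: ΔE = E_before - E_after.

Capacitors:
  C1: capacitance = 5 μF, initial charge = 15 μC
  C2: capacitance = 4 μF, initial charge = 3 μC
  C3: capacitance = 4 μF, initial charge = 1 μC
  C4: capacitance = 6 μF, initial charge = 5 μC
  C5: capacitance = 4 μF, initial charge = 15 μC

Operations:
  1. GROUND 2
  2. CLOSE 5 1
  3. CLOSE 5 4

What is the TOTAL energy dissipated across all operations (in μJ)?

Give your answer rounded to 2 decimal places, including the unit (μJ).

Initial: C1(5μF, Q=15μC, V=3.00V), C2(4μF, Q=3μC, V=0.75V), C3(4μF, Q=1μC, V=0.25V), C4(6μF, Q=5μC, V=0.83V), C5(4μF, Q=15μC, V=3.75V)
Op 1: GROUND 2: Q2=0; energy lost=1.125
Op 2: CLOSE 5-1: Q_total=30.00, C_total=9.00, V=3.33; Q5=13.33, Q1=16.67; dissipated=0.625
Op 3: CLOSE 5-4: Q_total=18.33, C_total=10.00, V=1.83; Q5=7.33, Q4=11.00; dissipated=7.500
Total dissipated: 9.250 μJ

Answer: 9.25 μJ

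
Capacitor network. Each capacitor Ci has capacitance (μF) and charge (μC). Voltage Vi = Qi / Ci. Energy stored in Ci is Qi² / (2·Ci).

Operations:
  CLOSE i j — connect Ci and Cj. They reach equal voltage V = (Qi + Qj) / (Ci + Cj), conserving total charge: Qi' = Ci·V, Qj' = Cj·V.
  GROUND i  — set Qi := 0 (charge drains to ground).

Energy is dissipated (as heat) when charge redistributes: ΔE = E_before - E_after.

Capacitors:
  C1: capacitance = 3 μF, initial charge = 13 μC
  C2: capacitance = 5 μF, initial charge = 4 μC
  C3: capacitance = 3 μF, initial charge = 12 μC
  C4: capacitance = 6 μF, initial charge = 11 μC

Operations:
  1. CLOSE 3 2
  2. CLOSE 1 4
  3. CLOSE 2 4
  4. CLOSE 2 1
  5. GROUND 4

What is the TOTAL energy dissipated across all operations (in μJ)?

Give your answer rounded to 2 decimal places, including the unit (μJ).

Answer: 33.30 μJ

Derivation:
Initial: C1(3μF, Q=13μC, V=4.33V), C2(5μF, Q=4μC, V=0.80V), C3(3μF, Q=12μC, V=4.00V), C4(6μF, Q=11μC, V=1.83V)
Op 1: CLOSE 3-2: Q_total=16.00, C_total=8.00, V=2.00; Q3=6.00, Q2=10.00; dissipated=9.600
Op 2: CLOSE 1-4: Q_total=24.00, C_total=9.00, V=2.67; Q1=8.00, Q4=16.00; dissipated=6.250
Op 3: CLOSE 2-4: Q_total=26.00, C_total=11.00, V=2.36; Q2=11.82, Q4=14.18; dissipated=0.606
Op 4: CLOSE 2-1: Q_total=19.82, C_total=8.00, V=2.48; Q2=12.39, Q1=7.43; dissipated=0.086
Op 5: GROUND 4: Q4=0; energy lost=16.760
Total dissipated: 33.302 μJ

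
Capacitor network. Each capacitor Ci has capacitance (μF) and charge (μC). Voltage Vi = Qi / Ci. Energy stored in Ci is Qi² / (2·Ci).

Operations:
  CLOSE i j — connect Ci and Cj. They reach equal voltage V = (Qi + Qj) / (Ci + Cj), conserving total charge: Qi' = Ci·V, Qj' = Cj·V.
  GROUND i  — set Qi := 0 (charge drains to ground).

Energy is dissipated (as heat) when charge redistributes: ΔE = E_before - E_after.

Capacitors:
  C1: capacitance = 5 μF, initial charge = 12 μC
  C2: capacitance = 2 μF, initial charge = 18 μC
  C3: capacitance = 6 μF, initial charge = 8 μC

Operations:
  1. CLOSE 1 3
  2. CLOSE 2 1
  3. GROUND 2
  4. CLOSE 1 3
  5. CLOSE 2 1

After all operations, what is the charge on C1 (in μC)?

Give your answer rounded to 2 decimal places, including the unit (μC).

Answer: 9.82 μC

Derivation:
Initial: C1(5μF, Q=12μC, V=2.40V), C2(2μF, Q=18μC, V=9.00V), C3(6μF, Q=8μC, V=1.33V)
Op 1: CLOSE 1-3: Q_total=20.00, C_total=11.00, V=1.82; Q1=9.09, Q3=10.91; dissipated=1.552
Op 2: CLOSE 2-1: Q_total=27.09, C_total=7.00, V=3.87; Q2=7.74, Q1=19.35; dissipated=36.842
Op 3: GROUND 2: Q2=0; energy lost=14.978
Op 4: CLOSE 1-3: Q_total=30.26, C_total=11.00, V=2.75; Q1=13.75, Q3=16.51; dissipated=5.742
Op 5: CLOSE 2-1: Q_total=13.75, C_total=7.00, V=1.96; Q2=3.93, Q1=9.82; dissipated=5.405
Final charges: Q1=9.82, Q2=3.93, Q3=16.51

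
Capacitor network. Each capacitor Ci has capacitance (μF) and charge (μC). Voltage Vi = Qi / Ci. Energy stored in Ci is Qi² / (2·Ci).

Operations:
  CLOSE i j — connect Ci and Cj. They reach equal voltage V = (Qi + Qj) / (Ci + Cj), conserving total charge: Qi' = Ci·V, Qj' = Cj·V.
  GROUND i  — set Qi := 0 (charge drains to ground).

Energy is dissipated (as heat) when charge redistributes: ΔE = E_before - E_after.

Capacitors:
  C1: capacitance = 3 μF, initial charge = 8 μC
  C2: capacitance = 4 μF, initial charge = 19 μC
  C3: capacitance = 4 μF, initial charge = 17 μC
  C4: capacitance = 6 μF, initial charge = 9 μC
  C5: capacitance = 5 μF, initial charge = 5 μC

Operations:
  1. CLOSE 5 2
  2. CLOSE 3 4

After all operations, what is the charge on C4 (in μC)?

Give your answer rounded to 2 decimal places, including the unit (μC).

Answer: 15.60 μC

Derivation:
Initial: C1(3μF, Q=8μC, V=2.67V), C2(4μF, Q=19μC, V=4.75V), C3(4μF, Q=17μC, V=4.25V), C4(6μF, Q=9μC, V=1.50V), C5(5μF, Q=5μC, V=1.00V)
Op 1: CLOSE 5-2: Q_total=24.00, C_total=9.00, V=2.67; Q5=13.33, Q2=10.67; dissipated=15.625
Op 2: CLOSE 3-4: Q_total=26.00, C_total=10.00, V=2.60; Q3=10.40, Q4=15.60; dissipated=9.075
Final charges: Q1=8.00, Q2=10.67, Q3=10.40, Q4=15.60, Q5=13.33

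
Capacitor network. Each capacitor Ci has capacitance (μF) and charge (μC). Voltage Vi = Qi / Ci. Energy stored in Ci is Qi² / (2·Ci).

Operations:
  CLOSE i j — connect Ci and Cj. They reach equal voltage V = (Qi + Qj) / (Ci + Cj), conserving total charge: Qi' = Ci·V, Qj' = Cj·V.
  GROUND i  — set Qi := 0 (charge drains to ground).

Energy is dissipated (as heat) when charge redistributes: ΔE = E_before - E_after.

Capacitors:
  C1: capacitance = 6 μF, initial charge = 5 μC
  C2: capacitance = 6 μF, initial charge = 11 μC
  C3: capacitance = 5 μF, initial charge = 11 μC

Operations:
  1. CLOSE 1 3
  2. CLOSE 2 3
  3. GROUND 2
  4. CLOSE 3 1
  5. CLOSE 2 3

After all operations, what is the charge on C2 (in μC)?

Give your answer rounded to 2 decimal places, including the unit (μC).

Initial: C1(6μF, Q=5μC, V=0.83V), C2(6μF, Q=11μC, V=1.83V), C3(5μF, Q=11μC, V=2.20V)
Op 1: CLOSE 1-3: Q_total=16.00, C_total=11.00, V=1.45; Q1=8.73, Q3=7.27; dissipated=2.547
Op 2: CLOSE 2-3: Q_total=18.27, C_total=11.00, V=1.66; Q2=9.97, Q3=8.31; dissipated=0.196
Op 3: GROUND 2: Q2=0; energy lost=8.278
Op 4: CLOSE 3-1: Q_total=17.03, C_total=11.00, V=1.55; Q3=7.74, Q1=9.29; dissipated=0.058
Op 5: CLOSE 2-3: Q_total=7.74, C_total=11.00, V=0.70; Q2=4.22, Q3=3.52; dissipated=3.270
Final charges: Q1=9.29, Q2=4.22, Q3=3.52

Answer: 4.22 μC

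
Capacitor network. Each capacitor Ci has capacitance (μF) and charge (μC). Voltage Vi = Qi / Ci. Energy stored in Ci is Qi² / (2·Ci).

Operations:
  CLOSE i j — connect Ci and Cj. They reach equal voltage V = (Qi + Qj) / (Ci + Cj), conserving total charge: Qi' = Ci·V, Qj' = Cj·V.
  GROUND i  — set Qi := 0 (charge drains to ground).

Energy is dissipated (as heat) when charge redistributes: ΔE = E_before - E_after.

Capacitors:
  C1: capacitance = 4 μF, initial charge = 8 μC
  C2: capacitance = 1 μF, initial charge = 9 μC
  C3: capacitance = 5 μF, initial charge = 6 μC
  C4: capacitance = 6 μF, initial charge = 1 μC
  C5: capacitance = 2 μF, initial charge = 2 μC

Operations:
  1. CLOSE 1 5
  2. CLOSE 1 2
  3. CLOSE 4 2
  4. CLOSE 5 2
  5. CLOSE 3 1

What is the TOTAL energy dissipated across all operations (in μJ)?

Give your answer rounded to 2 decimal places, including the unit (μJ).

Initial: C1(4μF, Q=8μC, V=2.00V), C2(1μF, Q=9μC, V=9.00V), C3(5μF, Q=6μC, V=1.20V), C4(6μF, Q=1μC, V=0.17V), C5(2μF, Q=2μC, V=1.00V)
Op 1: CLOSE 1-5: Q_total=10.00, C_total=6.00, V=1.67; Q1=6.67, Q5=3.33; dissipated=0.667
Op 2: CLOSE 1-2: Q_total=15.67, C_total=5.00, V=3.13; Q1=12.53, Q2=3.13; dissipated=21.511
Op 3: CLOSE 4-2: Q_total=4.13, C_total=7.00, V=0.59; Q4=3.54, Q2=0.59; dissipated=3.772
Op 4: CLOSE 5-2: Q_total=3.92, C_total=3.00, V=1.31; Q5=2.62, Q2=1.31; dissipated=0.386
Op 5: CLOSE 3-1: Q_total=18.53, C_total=9.00, V=2.06; Q3=10.30, Q1=8.24; dissipated=4.153
Total dissipated: 30.489 μJ

Answer: 30.49 μJ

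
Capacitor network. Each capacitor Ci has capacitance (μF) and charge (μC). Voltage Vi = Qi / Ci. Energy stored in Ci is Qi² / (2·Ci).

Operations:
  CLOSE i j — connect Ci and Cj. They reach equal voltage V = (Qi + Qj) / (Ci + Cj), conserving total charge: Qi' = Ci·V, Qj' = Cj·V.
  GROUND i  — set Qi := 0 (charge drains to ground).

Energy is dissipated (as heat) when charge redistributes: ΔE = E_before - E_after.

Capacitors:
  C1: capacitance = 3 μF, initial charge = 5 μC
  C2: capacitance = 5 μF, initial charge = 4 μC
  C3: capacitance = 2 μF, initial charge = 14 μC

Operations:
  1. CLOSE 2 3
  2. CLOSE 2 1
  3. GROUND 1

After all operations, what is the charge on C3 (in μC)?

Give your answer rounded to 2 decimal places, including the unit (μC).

Initial: C1(3μF, Q=5μC, V=1.67V), C2(5μF, Q=4μC, V=0.80V), C3(2μF, Q=14μC, V=7.00V)
Op 1: CLOSE 2-3: Q_total=18.00, C_total=7.00, V=2.57; Q2=12.86, Q3=5.14; dissipated=27.457
Op 2: CLOSE 2-1: Q_total=17.86, C_total=8.00, V=2.23; Q2=11.16, Q1=6.70; dissipated=0.767
Op 3: GROUND 1: Q1=0; energy lost=7.474
Final charges: Q1=0.00, Q2=11.16, Q3=5.14

Answer: 5.14 μC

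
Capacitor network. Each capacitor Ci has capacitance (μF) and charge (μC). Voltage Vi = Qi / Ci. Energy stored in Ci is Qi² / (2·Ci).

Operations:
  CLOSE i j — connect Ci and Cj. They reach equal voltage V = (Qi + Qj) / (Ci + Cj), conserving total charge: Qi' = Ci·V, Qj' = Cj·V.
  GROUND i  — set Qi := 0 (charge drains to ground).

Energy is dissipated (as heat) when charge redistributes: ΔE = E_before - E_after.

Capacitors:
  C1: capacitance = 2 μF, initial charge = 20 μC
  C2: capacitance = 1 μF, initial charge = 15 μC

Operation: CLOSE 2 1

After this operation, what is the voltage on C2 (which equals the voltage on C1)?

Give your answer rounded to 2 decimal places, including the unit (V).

Initial: C1(2μF, Q=20μC, V=10.00V), C2(1μF, Q=15μC, V=15.00V)
Op 1: CLOSE 2-1: Q_total=35.00, C_total=3.00, V=11.67; Q2=11.67, Q1=23.33; dissipated=8.333

Answer: 11.67 V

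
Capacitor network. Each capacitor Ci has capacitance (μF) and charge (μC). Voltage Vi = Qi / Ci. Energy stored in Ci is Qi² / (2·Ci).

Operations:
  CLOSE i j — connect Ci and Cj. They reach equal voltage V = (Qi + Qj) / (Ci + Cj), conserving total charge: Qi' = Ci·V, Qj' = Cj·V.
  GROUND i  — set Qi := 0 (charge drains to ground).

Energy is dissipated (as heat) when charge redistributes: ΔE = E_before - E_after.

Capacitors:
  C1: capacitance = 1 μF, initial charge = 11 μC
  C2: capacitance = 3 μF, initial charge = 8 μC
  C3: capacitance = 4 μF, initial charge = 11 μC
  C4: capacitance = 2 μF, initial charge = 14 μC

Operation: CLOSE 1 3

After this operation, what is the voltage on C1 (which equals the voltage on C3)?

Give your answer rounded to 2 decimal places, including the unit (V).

Initial: C1(1μF, Q=11μC, V=11.00V), C2(3μF, Q=8μC, V=2.67V), C3(4μF, Q=11μC, V=2.75V), C4(2μF, Q=14μC, V=7.00V)
Op 1: CLOSE 1-3: Q_total=22.00, C_total=5.00, V=4.40; Q1=4.40, Q3=17.60; dissipated=27.225

Answer: 4.40 V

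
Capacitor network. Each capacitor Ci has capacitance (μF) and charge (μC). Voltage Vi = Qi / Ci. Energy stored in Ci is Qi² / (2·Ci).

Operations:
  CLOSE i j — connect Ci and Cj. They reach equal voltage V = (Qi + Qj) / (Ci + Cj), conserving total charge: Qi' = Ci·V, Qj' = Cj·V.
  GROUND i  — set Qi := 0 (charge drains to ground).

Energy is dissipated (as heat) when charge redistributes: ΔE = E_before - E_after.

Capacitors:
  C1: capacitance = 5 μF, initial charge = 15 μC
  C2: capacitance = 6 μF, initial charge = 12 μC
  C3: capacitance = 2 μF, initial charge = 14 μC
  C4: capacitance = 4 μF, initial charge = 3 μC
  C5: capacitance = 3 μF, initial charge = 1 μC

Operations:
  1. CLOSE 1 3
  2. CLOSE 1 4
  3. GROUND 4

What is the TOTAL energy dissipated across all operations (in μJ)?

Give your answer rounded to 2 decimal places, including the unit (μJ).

Initial: C1(5μF, Q=15μC, V=3.00V), C2(6μF, Q=12μC, V=2.00V), C3(2μF, Q=14μC, V=7.00V), C4(4μF, Q=3μC, V=0.75V), C5(3μF, Q=1μC, V=0.33V)
Op 1: CLOSE 1-3: Q_total=29.00, C_total=7.00, V=4.14; Q1=20.71, Q3=8.29; dissipated=11.429
Op 2: CLOSE 1-4: Q_total=23.71, C_total=9.00, V=2.63; Q1=13.17, Q4=10.54; dissipated=12.791
Op 3: GROUND 4: Q4=0; energy lost=13.886
Total dissipated: 38.105 μJ

Answer: 38.10 μJ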